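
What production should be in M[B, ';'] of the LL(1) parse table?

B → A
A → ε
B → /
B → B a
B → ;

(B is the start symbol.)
B → B a, B → ;

To find M[B, ';'], we find productions for B where ';' is in the predict set (PREDICT(N → α) = (FIRST(α) \ {ε}) ∪ (FOLLOW(N) if α ⇒* ε)).

Relevant sets:
  FIRST(A) = { ε }
  FIRST(B) = { '/', ';', 'a', ε }
  FOLLOW(B) = { $, 'a' }

B → A: PREDICT = { $, 'a' }
B → /: PREDICT = { '/' }
B → B a: PREDICT = { '/', ';', 'a' }
  ';' is in predict set, so this production goes in M[B, ';']
B → ;: PREDICT = { ';' }
  ';' is in predict set, so this production goes in M[B, ';']

M[B, ';'] = B → B a, B → ;  (a multiply-defined cell — the grammar is not LL(1))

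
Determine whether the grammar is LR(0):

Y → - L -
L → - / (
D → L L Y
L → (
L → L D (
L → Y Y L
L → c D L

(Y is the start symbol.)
No. Shift-reduce conflict between [D → L L Y .] and [Y → . - L -]

Augment with Y' → Y and build the canonical LR(0) collection (I0 = CLOSURE({[Y' → . Y]}), then GOTO on every symbol after a dot until no new states appear). It has 20 states:
  I0: { [Y → . - L -], [Y' → . Y] }  — shift
  I1: { [L → . (], [L → . - / (], [L → . L D (], [L → . Y Y L], [L → . c D L], [Y → - . L -], [Y → . - L -] }  — shift
  I2: { [Y' → Y .] }  — accept
  I3: { [L → ( .] }  — reduce
  I4: { [L → - . / (], [L → . (], [L → . - / (], [L → . L D (], [L → . Y Y L], [L → . c D L], [Y → - . L -], [Y → . - L -] }  — shift
  I5: { [D → . L L Y], [L → . (], [L → . - / (], [L → . L D (], [L → . Y Y L], [L → . c D L], [L → L . D (], [Y → - L . -], [Y → . - L -] }  — shift
  I6: { [L → Y . Y L], [Y → . - L -] }  — shift
  I7: { [D → . L L Y], [L → . (], [L → . - / (], [L → . L D (], [L → . Y Y L], [L → . c D L], [L → c . D L], [Y → . - L -] }  — shift
  I8: { [L → . (], [L → . - / (], [L → . L D (], [L → . Y Y L], [L → . c D L], [L → c D . L], [Y → . - L -] }  — shift
  I9: { [D → . L L Y], [D → L . L Y], [L → . (], [L → . - / (], [L → . L D (], [L → . Y Y L], [L → . c D L], [L → L . D (], [Y → . - L -] }  — shift
  I10: { [L → L D . (] }  — shift
  I11: { [D → . L L Y], [D → L . L Y], [D → L L . Y], [L → . (], [L → . - / (], [L → . L D (], [L → . Y Y L], [L → . c D L], [L → L . D (], [Y → . - L -] }  — shift
  I12: { [D → L L Y .], [L → Y . Y L], [Y → . - L -] }  — shift, reduce
  I13: { [L → . (], [L → . - / (], [L → . L D (], [L → . Y Y L], [L → . c D L], [L → Y Y . L], [Y → . - L -] }  — shift
  I14: { [D → . L L Y], [L → . (], [L → . - / (], [L → . L D (], [L → . Y Y L], [L → . c D L], [L → L . D (], [L → Y Y L .], [Y → . - L -] }  — shift, reduce
  I15: { [L → L D ( .] }  — reduce
  I16: { [D → . L L Y], [L → . (], [L → . - / (], [L → . L D (], [L → . Y Y L], [L → . c D L], [L → L . D (], [L → c D L .], [Y → . - L -] }  — shift, reduce
  I17: { [L → - . / (], [L → . (], [L → . - / (], [L → . L D (], [L → . Y Y L], [L → . c D L], [Y → - . L -], [Y → - L - .], [Y → . - L -] }  — shift, reduce
  I18: { [L → - / . (] }  — shift
  I19: { [L → - / ( .] }  — reduce

Conflict in state I12:
  Shift-reduce conflict between [D → L L Y .] and [Y → . - L -]
So the grammar is NOT LR(0).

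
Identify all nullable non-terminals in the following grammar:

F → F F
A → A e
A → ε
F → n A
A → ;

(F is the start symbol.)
{ 'A' }

ε-productions: A → ε
So A is immediately nullable.
No further non-terminal can be added: every production for the remaining non-terminals contains a terminal or a non-nullable non-terminal.
Nullable = { 'A' }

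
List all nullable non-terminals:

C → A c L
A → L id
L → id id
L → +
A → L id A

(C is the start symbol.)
None

There are no ε-productions, so no non-terminal can derive ε.
No non-terminals are nullable.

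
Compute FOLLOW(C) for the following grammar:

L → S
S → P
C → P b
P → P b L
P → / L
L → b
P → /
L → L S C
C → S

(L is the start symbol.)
{ $, '/', 'b' }

In L → L S C: C is at the end, add FOLLOW(L)

The FOLLOW sets referred to above (computed the same way, to a fixed point):
  FOLLOW(L) = { $, '/', 'b' }

Taking the union: FOLLOW(C) = { $, '/', 'b' }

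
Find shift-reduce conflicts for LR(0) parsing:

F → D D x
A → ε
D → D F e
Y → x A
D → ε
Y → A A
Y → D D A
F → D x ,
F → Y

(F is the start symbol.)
Yes — I0: [A → .] vs [Y → . x A]; I2: [A → .] vs [F → D . x ,]; I7: [A → .] vs [F → D D . x]; I9: [A → .] vs [F → D x . ,]; I13: [A → .] vs [F → D x . ,]

A shift-reduce conflict occurs when an LR(0) state has both:
  - a complete (reduce) item [A → α .] (dot at the end), and
  - a shift item [B → β . c γ] (dot before a terminal).

Augment with F' → F and build the canonical LR(0) collection (I0 = CLOSURE({[F' → . F]}), then GOTO on every symbol after a dot until no new states appear). It has 15 states:
  I0: { [A → .], [D → . D F e], [D → .], [F → . D D x], [F → . D x ,], [F → . Y], [F' → . F], [Y → . A A], [Y → . D D A], [Y → . x A] }  — shift, 2 reduces
  I1: { [A → .], [Y → A . A] }  — reduce
  I2: { [A → .], [D → . D F e], [D → .], [D → D . F e], [F → . D D x], [F → . D x ,], [F → . Y], [F → D . D x], [F → D . x ,], [Y → . A A], [Y → . D D A], [Y → . x A], [Y → D . D A] }  — shift, 2 reduces
  I3: { [F' → F .] }  — accept
  I4: { [F → Y .] }  — reduce
  I5: { [A → .], [Y → x . A] }  — reduce
  I6: { [Y → x A .] }  — reduce
  I7: { [A → .], [D → . D F e], [D → .], [D → D . F e], [F → . D D x], [F → . D x ,], [F → . Y], [F → D . D x], [F → D . x ,], [F → D D . x], [Y → . A A], [Y → . D D A], [Y → . x A], [Y → D . D A], [Y → D D . A] }  — shift, 2 reduces
  I8: { [D → D F . e] }  — shift
  I9: { [A → .], [F → D x . ,], [Y → x . A] }  — shift, reduce
  I10: { [F → D x , .] }  — reduce
  I11: { [D → D F e .] }  — reduce
  I12: { [A → .], [Y → A . A], [Y → D D A .] }  — 2 reduces
  I13: { [A → .], [F → D D x .], [F → D x . ,], [Y → x . A] }  — shift, 2 reduces
  I14: { [Y → A A .] }  — reduce

I0 contains reduce items [A → .], [D → .] and shift item [Y → . x A] — shift-reduce conflict.
I2 contains reduce items [A → .], [D → .] and shift items [F → D . x ,], [Y → . x A] — shift-reduce conflict.
I7 contains reduce items [A → .], [D → .] and shift items [F → D D . x], [F → D . x ,], [Y → . x A] — shift-reduce conflict.
I9 contains reduce item [A → .] and shift item [F → D x . ,] — shift-reduce conflict.
I13 contains reduce items [A → .], [F → D D x .] and shift item [F → D x . ,] — shift-reduce conflict.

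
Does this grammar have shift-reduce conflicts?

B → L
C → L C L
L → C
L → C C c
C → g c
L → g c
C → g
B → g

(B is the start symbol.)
Yes — I2: [L → C .] vs [C → . g]; I3: [B → L .] vs [C → . g]; I4: [B → g .] vs [C → g . c]; I6: [L → C .] vs [C → . g]; I8: [C → g .] vs [C → g . c]; I9: [L → C .] vs [C → . g]; I10: [C → L C L .] vs [C → . g]

Augment with B' → B and build the canonical LR(0) collection (I0 = CLOSURE({[B' → . B]}), then GOTO on every symbol after a dot until no new states appear). It has 12 states:
  I0: { [B → . L], [B → . g], [B' → . B], [C → . L C L], [C → . g c], [C → . g], [L → . C C c], [L → . C], [L → . g c] }  — shift
  I1: { [B' → B .] }  — accept
  I2: { [C → . L C L], [C → . g c], [C → . g], [L → . C C c], [L → . C], [L → . g c], [L → C . C c], [L → C .] }  — shift, reduce
  I3: { [B → L .], [C → . L C L], [C → . g c], [C → . g], [C → L . C L], [L → . C C c], [L → . C], [L → . g c] }  — shift, reduce
  I4: { [B → g .], [C → g . c], [C → g .], [L → g . c] }  — shift, 2 reduces
  I5: { [C → g c .], [L → g c .] }  — 2 reduces
  I6: { [C → . L C L], [C → . g c], [C → . g], [C → L C . L], [L → . C C c], [L → . C], [L → . g c], [L → C . C c], [L → C .] }  — shift, reduce
  I7: { [C → . L C L], [C → . g c], [C → . g], [C → L . C L], [L → . C C c], [L → . C], [L → . g c] }  — shift
  I8: { [C → g . c], [C → g .], [L → g . c] }  — shift, reduce
  I9: { [C → . L C L], [C → . g c], [C → . g], [L → . C C c], [L → . C], [L → . g c], [L → C . C c], [L → C .], [L → C C . c] }  — shift, reduce
  I10: { [C → . L C L], [C → . g c], [C → . g], [C → L . C L], [C → L C L .], [L → . C C c], [L → . C], [L → . g c] }  — shift, reduce
  I11: { [L → C C c .] }  — reduce

I2 contains reduce item [L → C .] and shift items [C → . g], [C → . g c], [L → . g c] — shift-reduce conflict.
I3 contains reduce item [B → L .] and shift items [C → . g], [C → . g c], [L → . g c] — shift-reduce conflict.
I4 contains reduce items [B → g .], [C → g .] and shift items [C → g . c], [L → g . c] — shift-reduce conflict.
I6 contains reduce item [L → C .] and shift items [C → . g], [C → . g c], [L → . g c] — shift-reduce conflict.
I8 contains reduce item [C → g .] and shift items [C → g . c], [L → g . c] — shift-reduce conflict.
I9 contains reduce item [L → C .] and shift items [C → . g], [C → . g c], [L → C C . c], [L → . g c] — shift-reduce conflict.
I10 contains reduce item [C → L C L .] and shift items [C → . g], [C → . g c], [L → . g c] — shift-reduce conflict.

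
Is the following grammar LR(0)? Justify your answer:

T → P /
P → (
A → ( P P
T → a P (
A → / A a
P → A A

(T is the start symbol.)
A grammar is LR(0) if no state in the canonical LR(0) collection has:
  - both a shift item (dot before a terminal) and a complete item (shift-reduce conflict), or
  - two or more complete items (reduce-reduce conflict; the accept item [T' → T .] counts as a complete item here).

Augment with T' → T and build the canonical LR(0) collection (I0 = CLOSURE({[T' → . T]}), then GOTO on every symbol after a dot until no new states appear). It has 16 states:
  I0: { [A → . ( P P], [A → . / A a], [P → . (], [P → . A A], [T → . P /], [T → . a P (], [T' → . T] }  — shift
  I1: { [A → ( . P P], [A → . ( P P], [A → . / A a], [P → ( .], [P → . (], [P → . A A] }  — shift, reduce
  I2: { [A → . ( P P], [A → . / A a], [A → / . A a] }  — shift
  I3: { [A → . ( P P], [A → . / A a], [P → A . A] }  — shift
  I4: { [T → P . /] }  — shift
  I5: { [T' → T .] }  — accept
  I6: { [A → . ( P P], [A → . / A a], [P → . (], [P → . A A], [T → a . P (] }  — shift
  I7: { [T → a P . (] }  — shift
  I8: { [T → a P ( .] }  — reduce
  I9: { [T → P / .] }  — reduce
  I10: { [A → ( . P P], [A → . ( P P], [A → . / A a], [P → . (], [P → . A A] }  — shift
  I11: { [P → A A .] }  — reduce
  I12: { [A → ( P . P], [A → . ( P P], [A → . / A a], [P → . (], [P → . A A] }  — shift
  I13: { [A → ( P P .] }  — reduce
  I14: { [A → / A . a] }  — shift
  I15: { [A → / A a .] }  — reduce

Conflict in state I1:
  Shift-reduce conflict between [P → ( .] and [A → . ( P P]
So the grammar is NOT LR(0).

Answer: No. Shift-reduce conflict between [P → ( .] and [A → . ( P P]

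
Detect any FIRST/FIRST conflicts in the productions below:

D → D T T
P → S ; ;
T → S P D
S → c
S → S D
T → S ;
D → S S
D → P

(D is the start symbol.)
A FIRST/FIRST conflict occurs when two productions N → α and N → β for the same non-terminal have FIRST(α) ∩ FIRST(β) ≠ ∅ (with ε ∈ FIRST of a nullable right-hand side, so two nullable alternatives also conflict).

FIRST sets of the non-terminals at (or reachable through a nullable prefix from) the front of some alternative:
  FIRST(D) = { 'c' }
  FIRST(S) = { 'c' }
  FIRST(P) = { 'c' }

Productions for D:
  D → D T T: FIRST = { 'c' }
  D → S S: FIRST = { 'c' }
  D → P: FIRST = { 'c' }
Productions for T:
  T → S P D: FIRST = { 'c' }
  T → S ;: FIRST = { 'c' }
Productions for S:
  S → c: FIRST = { 'c' }
  S → S D: FIRST = { 'c' }
P has only one production, so no FIRST/FIRST conflict is possible there.

Conflict for D: D → D T T and D → S S
  Overlap: { 'c' }
Conflict for D: D → D T T and D → P
  Overlap: { 'c' }
Conflict for D: D → S S and D → P
  Overlap: { 'c' }
Conflict for T: T → S P D and T → S ;
  Overlap: { 'c' }
Conflict for S: S → c and S → S D
  Overlap: { 'c' }

Answer: Yes. D → D T T / D → S S on { 'c' }; D → D T T / D → P on { 'c' }; D → S S / D → P on { 'c' }; T → S P D / T → S ';' on { 'c' }; S → c / S → S D on { 'c' }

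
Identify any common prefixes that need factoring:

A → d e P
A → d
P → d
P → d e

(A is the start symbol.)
Yes, A has productions with common prefix 'd'; P has productions with common prefix 'd'

Left-factoring is needed when two productions for the same non-terminal
share a common prefix on the right-hand side.

Productions for A:
  A → d e P
  A → d
Productions for P:
  P → d
  P → d e

Found common prefix 'd' in productions for A
Found common prefix 'd' in productions for P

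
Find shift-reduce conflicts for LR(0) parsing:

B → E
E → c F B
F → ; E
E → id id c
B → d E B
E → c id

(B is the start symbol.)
A shift-reduce conflict occurs when an LR(0) state has both:
  - a complete (reduce) item [A → α .] (dot at the end), and
  - a shift item [B → β . c γ] (dot before a terminal).

Augment with B' → B and build the canonical LR(0) collection (I0 = CLOSURE({[B' → . B]}), then GOTO on every symbol after a dot until no new states appear). It has 15 states:
  I0: { [B → . E], [B → . d E B], [B' → . B], [E → . c F B], [E → . c id], [E → . id id c] }  — shift
  I1: { [B' → B .] }  — accept
  I2: { [B → E .] }  — reduce
  I3: { [E → c . F B], [E → c . id], [F → . ; E] }  — shift
  I4: { [B → d . E B], [E → . c F B], [E → . c id], [E → . id id c] }  — shift
  I5: { [E → id . id c] }  — shift
  I6: { [E → id id . c] }  — shift
  I7: { [E → id id c .] }  — reduce
  I8: { [B → . E], [B → . d E B], [B → d E . B], [E → . c F B], [E → . c id], [E → . id id c] }  — shift
  I9: { [B → d E B .] }  — reduce
  I10: { [E → . c F B], [E → . c id], [E → . id id c], [F → ; . E] }  — shift
  I11: { [B → . E], [B → . d E B], [E → . c F B], [E → . c id], [E → . id id c], [E → c F . B] }  — shift
  I12: { [E → c id .] }  — reduce
  I13: { [E → c F B .] }  — reduce
  I14: { [F → ; E .] }  — reduce

No state contains both a complete item and a shift item.

Answer: No shift-reduce conflicts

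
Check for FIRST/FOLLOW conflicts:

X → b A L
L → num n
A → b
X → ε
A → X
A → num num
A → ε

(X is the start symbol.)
Yes. A → num num with FOLLOW(A) on { 'num' }

A FIRST/FOLLOW conflict occurs when a non-terminal N has a nullable alternative N → β (β ⇒* ε) and another alternative N → α with FIRST(α) ∩ FOLLOW(N) ≠ ∅: on such a lookahead the parser cannot decide between expanding α and letting N vanish via β.

Nullable non-terminals: A, X.
FIRST sets used below: FIRST(X) = { 'b', ε }

A: nullable alternative(s) A → X, A → ε; FOLLOW(A) = { 'num' }
  A → b: FIRST \ {ε} = { 'b' } — disjoint from FOLLOW(A)
  A → X: FIRST \ {ε} = { 'b' } — disjoint from FOLLOW(A)
  A → num num: FIRST \ {ε} = { 'num' } — overlaps FOLLOW(A) on { 'num' }: CONFLICT
  A → ε: FIRST \ {ε} = { } — disjoint from FOLLOW(A)

X: nullable alternative(s) X → ε; FOLLOW(X) = { $, 'num' }
  X → b A L: FIRST \ {ε} = { 'b' } — disjoint from FOLLOW(X)
  X → ε: FIRST \ {ε} = { } — this is the only nullable alternative, skip

L has no nullable alternative, so no FIRST/FOLLOW check is needed there.

So the grammar has 1 FIRST/FOLLOW conflict (marked CONFLICT above).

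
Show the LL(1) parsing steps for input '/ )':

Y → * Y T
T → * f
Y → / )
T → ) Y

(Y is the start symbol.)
LL(1) parsing maintains a stack (initially the start symbol over $) and the input. At each step: if the stack top is a terminal, match it against the current input token; if it is a non-terminal N, replace it with the RHS of M[N, lookahead] (the unique production whose predict set contains the lookahead).

Stack is shown with the top on the left.

Stack  Input  Action
--------------------
Y $    / ) $  output Y → / )
/ ) $  / ) $  match '/'
) $    ) $    match ')'
$      $      accept

The string is accepted.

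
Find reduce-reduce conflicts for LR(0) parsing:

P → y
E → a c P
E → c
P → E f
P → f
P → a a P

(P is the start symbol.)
A reduce-reduce conflict occurs when an LR(0) state has two complete items [A → α .] and [B → β .] — both call for a reduction, and with no lookahead the parser cannot choose between them.

Augment with P' → P and build the canonical LR(0) collection (I0 = CLOSURE({[P' → . P]}), then GOTO on every symbol after a dot until no new states appear). It has 12 states:
  I0: { [E → . a c P], [E → . c], [P → . E f], [P → . a a P], [P → . f], [P → . y], [P' → . P] }  — shift
  I1: { [P → E . f] }  — shift
  I2: { [P' → P .] }  — accept
  I3: { [E → a . c P], [P → a . a P] }  — shift
  I4: { [E → c .] }  — reduce
  I5: { [P → f .] }  — reduce
  I6: { [P → y .] }  — reduce
  I7: { [E → . a c P], [E → . c], [P → . E f], [P → . a a P], [P → . f], [P → . y], [P → a a . P] }  — shift
  I8: { [E → . a c P], [E → . c], [E → a c . P], [P → . E f], [P → . a a P], [P → . f], [P → . y] }  — shift
  I9: { [E → a c P .] }  — reduce
  I10: { [P → a a P .] }  — reduce
  I11: { [P → E f .] }  — reduce

No state contains more than one complete item.

Answer: No reduce-reduce conflicts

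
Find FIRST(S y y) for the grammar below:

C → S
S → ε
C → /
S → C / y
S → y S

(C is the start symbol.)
FIRST sets of the non-terminals involved (from the grammar, by fixed-point iteration):
  FIRST(S) = { '/', 'y', ε }

To compute FIRST(S y y), process the symbols left to right:
Symbol S is a non-terminal. Add FIRST(S) \ {ε} = { '/', 'y' }
S is nullable (ε ∈ FIRST(S)), continue to the next symbol.
Symbol y is a terminal. Add 'y' and stop.
FIRST(S y y) = { '/', 'y' }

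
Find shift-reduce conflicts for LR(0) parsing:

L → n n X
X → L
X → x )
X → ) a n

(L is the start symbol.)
No shift-reduce conflicts

Augment with L' → L and build the canonical LR(0) collection (I0 = CLOSURE({[L' → . L]}), then GOTO on every symbol after a dot until no new states appear). It has 11 states:
  I0: { [L → . n n X], [L' → . L] }  — shift
  I1: { [L' → L .] }  — accept
  I2: { [L → n . n X] }  — shift
  I3: { [L → . n n X], [L → n n . X], [X → . ) a n], [X → . L], [X → . x )] }  — shift
  I4: { [X → ) . a n] }  — shift
  I5: { [X → L .] }  — reduce
  I6: { [L → n n X .] }  — reduce
  I7: { [X → x . )] }  — shift
  I8: { [X → x ) .] }  — reduce
  I9: { [X → ) a . n] }  — shift
  I10: { [X → ) a n .] }  — reduce

No state contains both a complete item and a shift item.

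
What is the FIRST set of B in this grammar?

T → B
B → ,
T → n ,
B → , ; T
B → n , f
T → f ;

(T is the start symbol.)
{ ',', 'n' }

To compute FIRST(B), examine every production with B on the left-hand side, reading each right-hand side left to right until a non-nullable symbol is reached.

From B → ,:
  - ',' is a terminal: add ',' and stop
From B → , ; T:
  - ',' is a terminal: add ',' and stop
From B → n , f:
  - n is a terminal: add 'n' and stop

Collecting: FIRST(B) = { ',', 'n' }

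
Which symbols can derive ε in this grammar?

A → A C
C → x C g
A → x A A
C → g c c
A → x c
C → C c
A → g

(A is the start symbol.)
None

A non-terminal is nullable if it can derive ε (the empty string): either it has an ε-production, or it has a production whose right-hand side consists entirely of nullable non-terminals.

There are no ε-productions, so no non-terminal can derive ε.
No non-terminals are nullable.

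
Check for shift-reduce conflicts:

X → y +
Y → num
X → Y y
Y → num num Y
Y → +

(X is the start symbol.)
Augment with X' → X and build the canonical LR(0) collection (I0 = CLOSURE({[X' → . X]}), then GOTO on every symbol after a dot until no new states appear). It has 10 states:
  I0: { [X → . Y y], [X → . y +], [X' → . X], [Y → . +], [Y → . num num Y], [Y → . num] }  — shift
  I1: { [Y → + .] }  — reduce
  I2: { [X' → X .] }  — accept
  I3: { [X → Y . y] }  — shift
  I4: { [Y → num . num Y], [Y → num .] }  — shift, reduce
  I5: { [X → y . +] }  — shift
  I6: { [X → y + .] }  — reduce
  I7: { [Y → . +], [Y → . num num Y], [Y → . num], [Y → num num . Y] }  — shift
  I8: { [Y → num num Y .] }  — reduce
  I9: { [X → Y y .] }  — reduce

I4 contains reduce item [Y → num .] and shift item [Y → num . num Y] — shift-reduce conflict.

Answer: Yes — I4: [Y → num .] vs [Y → num . num Y]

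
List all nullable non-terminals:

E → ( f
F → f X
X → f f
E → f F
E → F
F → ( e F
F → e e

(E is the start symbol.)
None

A non-terminal is nullable if it can derive ε (the empty string): either it has an ε-production, or it has a production whose right-hand side consists entirely of nullable non-terminals.

There are no ε-productions, so no non-terminal can derive ε.
No non-terminals are nullable.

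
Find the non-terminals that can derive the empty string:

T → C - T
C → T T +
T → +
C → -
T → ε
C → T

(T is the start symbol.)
{ 'C', 'T' }

A non-terminal is nullable if it can derive ε (the empty string): either it has an ε-production, or it has a production whose right-hand side consists entirely of nullable non-terminals.

ε-productions: T → ε
So T is immediately nullable.
C → T: every symbol on the right is nullable, so C is nullable too.
Every non-terminal is now nullable.
Nullable = { 'C', 'T' }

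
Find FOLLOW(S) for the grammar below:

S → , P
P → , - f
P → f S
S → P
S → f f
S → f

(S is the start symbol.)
To compute FOLLOW(S), find every occurrence of S on a right-hand side N → α S β: add FIRST(β) \ {ε}, and if β is empty or nullable also add FOLLOW(N). Iterate to a fixed point.

S is the start symbol, so $ ∈ FOLLOW(S).
In P → f S: S is at the end, add FOLLOW(P)

The FOLLOW sets referred to above (computed the same way, to a fixed point):
  FOLLOW(P) = { $ }

Taking the union: FOLLOW(S) = { $ }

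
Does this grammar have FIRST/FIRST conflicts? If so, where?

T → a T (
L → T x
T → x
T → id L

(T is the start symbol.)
A FIRST/FIRST conflict occurs when two productions N → α and N → β for the same non-terminal have FIRST(α) ∩ FIRST(β) ≠ ∅ (with ε ∈ FIRST of a nullable right-hand side, so two nullable alternatives also conflict).

Productions for T:
  T → a T (: FIRST = { 'a' }
  T → x: FIRST = { 'x' }
  T → id L: FIRST = { 'id' }
L has only one production, so no FIRST/FIRST conflict is possible there.

All alternatives of each non-terminal have pairwise disjoint FIRST sets.

Answer: No FIRST/FIRST conflicts.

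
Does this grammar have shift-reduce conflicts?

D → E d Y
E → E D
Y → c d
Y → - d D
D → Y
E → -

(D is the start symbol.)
Yes — I1: [E → - .] vs [Y → - . d D]

A shift-reduce conflict occurs when an LR(0) state has both:
  - a complete (reduce) item [A → α .] (dot at the end), and
  - a shift item [B → β . c γ] (dot before a terminal).

Augment with D' → D and build the canonical LR(0) collection (I0 = CLOSURE({[D' → . D]}), then GOTO on every symbol after a dot until no new states appear). It has 13 states:
  I0: { [D → . E d Y], [D → . Y], [D' → . D], [E → . -], [E → . E D], [Y → . - d D], [Y → . c d] }  — shift
  I1: { [E → - .], [Y → - . d D] }  — shift, reduce
  I2: { [D' → D .] }  — accept
  I3: { [D → . E d Y], [D → . Y], [D → E . d Y], [E → . -], [E → . E D], [E → E . D], [Y → . - d D], [Y → . c d] }  — shift
  I4: { [D → Y .] }  — reduce
  I5: { [Y → c . d] }  — shift
  I6: { [Y → c d .] }  — reduce
  I7: { [E → E D .] }  — reduce
  I8: { [D → E d . Y], [Y → . - d D], [Y → . c d] }  — shift
  I9: { [Y → - . d D] }  — shift
  I10: { [D → E d Y .] }  — reduce
  I11: { [D → . E d Y], [D → . Y], [E → . -], [E → . E D], [Y → - d . D], [Y → . - d D], [Y → . c d] }  — shift
  I12: { [Y → - d D .] }  — reduce

I1 contains reduce item [E → - .] and shift item [Y → - . d D] — shift-reduce conflict.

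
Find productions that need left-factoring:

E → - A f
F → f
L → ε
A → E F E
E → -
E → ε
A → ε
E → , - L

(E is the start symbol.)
Yes, E has productions with common prefix '-'

Left-factoring is needed when two productions for the same non-terminal
share a common prefix on the right-hand side.

Productions for E:
  E → - A f
  E → -
  E → ε
  E → , - L
Productions for A:
  A → E F E
  A → ε

Found common prefix '-' in productions for E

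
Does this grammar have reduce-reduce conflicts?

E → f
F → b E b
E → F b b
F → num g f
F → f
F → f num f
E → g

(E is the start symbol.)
Yes — I4: [E → f .] vs [F → f .]

A reduce-reduce conflict occurs when an LR(0) state has two complete items [A → α .] and [B → β .] — both call for a reduction, and with no lookahead the parser cannot choose between them.

Augment with E' → E and build the canonical LR(0) collection (I0 = CLOSURE({[E' → . E]}), then GOTO on every symbol after a dot until no new states appear). It has 15 states:
  I0: { [E → . F b b], [E → . f], [E → . g], [E' → . E], [F → . b E b], [F → . f num f], [F → . f], [F → . num g f] }  — shift
  I1: { [E' → E .] }  — accept
  I2: { [E → F . b b] }  — shift
  I3: { [E → . F b b], [E → . f], [E → . g], [F → . b E b], [F → . f num f], [F → . f], [F → . num g f], [F → b . E b] }  — shift
  I4: { [E → f .], [F → f . num f], [F → f .] }  — shift, 2 reduces
  I5: { [E → g .] }  — reduce
  I6: { [F → num . g f] }  — shift
  I7: { [F → num g . f] }  — shift
  I8: { [F → num g f .] }  — reduce
  I9: { [F → f num . f] }  — shift
  I10: { [F → f num f .] }  — reduce
  I11: { [F → b E . b] }  — shift
  I12: { [F → b E b .] }  — reduce
  I13: { [E → F b . b] }  — shift
  I14: { [E → F b b .] }  — reduce

I4 contains complete items [E → f .], [F → f .] — reduce-reduce conflict.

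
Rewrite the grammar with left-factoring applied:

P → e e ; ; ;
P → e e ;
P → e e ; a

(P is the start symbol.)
P → e e ; P'
P' → ; ;
P' → ε
P' → a

Left-factoring transforms A → αβ₁ | αβ₂ into A → αA' and A' → β₁ | β₂
(α is the longest common prefix among the alternatives). Repeat until
no nonterminal has two alternatives with a common prefix.

Round 1: P has alternatives sharing prefix 'e e ;'. Introduce P': P → e e ; P'
  Add: P' → ; ;
  Add: P' → ε
  Add: P' → a

No remaining common prefixes — done.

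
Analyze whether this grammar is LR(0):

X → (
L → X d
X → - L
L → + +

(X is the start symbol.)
Yes, the grammar is LR(0)

A grammar is LR(0) if no state in the canonical LR(0) collection has:
  - both a shift item (dot before a terminal) and a complete item (shift-reduce conflict), or
  - two or more complete items (reduce-reduce conflict; the accept item [X' → X .] counts as a complete item here).

Augment with X' → X and build the canonical LR(0) collection (I0 = CLOSURE({[X' → . X]}), then GOTO on every symbol after a dot until no new states appear). It has 9 states:
  I0: { [X → . (], [X → . - L], [X' → . X] }  — shift
  I1: { [X → ( .] }  — reduce
  I2: { [L → . + +], [L → . X d], [X → - . L], [X → . (], [X → . - L] }  — shift
  I3: { [X' → X .] }  — accept
  I4: { [L → + . +] }  — shift
  I5: { [X → - L .] }  — reduce
  I6: { [L → X . d] }  — shift
  I7: { [L → X d .] }  — reduce
  I8: { [L → + + .] }  — reduce

Every state is either a pure shift/goto state or contains exactly one complete item and nothing to shift — no conflicts. The grammar is LR(0).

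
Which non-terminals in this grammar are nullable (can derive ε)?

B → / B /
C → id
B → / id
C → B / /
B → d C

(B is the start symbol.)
A non-terminal is nullable if it can derive ε (the empty string): either it has an ε-production, or it has a production whose right-hand side consists entirely of nullable non-terminals.

There are no ε-productions, so no non-terminal can derive ε.
No non-terminals are nullable.

Answer: None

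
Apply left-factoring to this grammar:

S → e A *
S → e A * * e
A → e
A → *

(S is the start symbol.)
S → e A * S'
S' → ε
S' → * e
A → e
A → *

Left-factoring transforms A → αβ₁ | αβ₂ into A → αA' and A' → β₁ | β₂
(α is the longest common prefix among the alternatives). Repeat until
no nonterminal has two alternatives with a common prefix.

Round 1: S has alternatives sharing prefix 'e A *'. Introduce S': S → e A * S'
  Add: S' → ε
  Add: S' → * e

No remaining common prefixes — done.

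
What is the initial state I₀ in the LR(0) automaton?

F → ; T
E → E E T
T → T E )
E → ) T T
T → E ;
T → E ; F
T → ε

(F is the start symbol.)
First, augment the grammar with F' → F
I₀ = CLOSURE({ [F' → . F] }):
  [F' → . F] has the dot before F: add [F → . ; T]
No further items can be added.

I₀ = { [F → . ; T], [F' → . F] }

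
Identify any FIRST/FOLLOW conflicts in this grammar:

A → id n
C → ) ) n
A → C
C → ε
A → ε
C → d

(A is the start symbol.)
No FIRST/FOLLOW conflicts.

Nullable non-terminals: A, C.
FIRST sets used below: FIRST(C) = { ')', 'd', ε }

A: nullable alternative(s) A → C, A → ε; FOLLOW(A) = { $ }
  A → id n: FIRST \ {ε} = { 'id' } — disjoint from FOLLOW(A)
  A → C: FIRST \ {ε} = { ')', 'd' } — disjoint from FOLLOW(A)
  A → ε: FIRST \ {ε} = { } — disjoint from FOLLOW(A)

C: nullable alternative(s) C → ε; FOLLOW(C) = { $ }
  C → ) ) n: FIRST \ {ε} = { ')' } — disjoint from FOLLOW(C)
  C → ε: FIRST \ {ε} = { } — this is the only nullable alternative, skip
  C → d: FIRST \ {ε} = { 'd' } — disjoint from FOLLOW(C)

No FIRST/FOLLOW conflicts found.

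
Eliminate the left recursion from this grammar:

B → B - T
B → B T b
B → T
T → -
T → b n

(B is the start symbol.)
B → T B'
B' → - T B'
B' → T b B'
B' → ε
T → -
T → b n

B is directly left-recursive. The standard transformation for
  A → A α₁ | ... | A α_m | β₁ | ... | β_n
is
  A  → β₁ A' | ... | β_n A'
  A' → α₁ A' | ... | α_m A' | ε

B → T becomes B → T B'
B → B - T becomes B' → - T B'
B → B T b becomes B' → T b B'
Add B' → ε

Productions for other non-terminals are unchanged:
  T → -
  T → b n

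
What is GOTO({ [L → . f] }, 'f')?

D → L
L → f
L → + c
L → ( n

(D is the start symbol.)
GOTO(I, 'f') = CLOSURE({ [A → αX.β] : [A → α.Xβ] ∈ I, X = 'f' })

Items with dot before 'f', with the dot advanced:
  [L → . f] → [L → f .]
Closure adds nothing (no advanced item has the dot before a non-terminal).

GOTO = { [L → f .] }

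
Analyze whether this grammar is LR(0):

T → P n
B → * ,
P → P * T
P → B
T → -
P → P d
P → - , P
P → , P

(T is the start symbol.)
No. Shift-reduce conflict between [T → - .] and [P → - . , P]

A grammar is LR(0) if no state in the canonical LR(0) collection has:
  - both a shift item (dot before a terminal) and a complete item (shift-reduce conflict), or
  - two or more complete items (reduce-reduce conflict; the accept item [T' → T .] counts as a complete item here).

Augment with T' → T and build the canonical LR(0) collection (I0 = CLOSURE({[T' → . T]}), then GOTO on every symbol after a dot until no new states appear). It has 16 states:
  I0: { [B → . * ,], [P → . , P], [P → . - , P], [P → . B], [P → . P * T], [P → . P d], [T → . -], [T → . P n], [T' → . T] }  — shift
  I1: { [B → * . ,] }  — shift
  I2: { [B → . * ,], [P → , . P], [P → . , P], [P → . - , P], [P → . B], [P → . P * T], [P → . P d] }  — shift
  I3: { [P → - . , P], [T → - .] }  — shift, reduce
  I4: { [P → B .] }  — reduce
  I5: { [P → P . * T], [P → P . d], [T → P . n] }  — shift
  I6: { [T' → T .] }  — accept
  I7: { [B → . * ,], [P → . , P], [P → . - , P], [P → . B], [P → . P * T], [P → . P d], [P → P * . T], [T → . -], [T → . P n] }  — shift
  I8: { [P → P d .] }  — reduce
  I9: { [T → P n .] }  — reduce
  I10: { [P → P * T .] }  — reduce
  I11: { [B → . * ,], [P → - , . P], [P → . , P], [P → . - , P], [P → . B], [P → . P * T], [P → . P d] }  — shift
  I12: { [P → - . , P] }  — shift
  I13: { [P → - , P .], [P → P . * T], [P → P . d] }  — shift, reduce
  I14: { [P → , P .], [P → P . * T], [P → P . d] }  — shift, reduce
  I15: { [B → * , .] }  — reduce

Conflict in state I3:
  Shift-reduce conflict between [T → - .] and [P → - . , P]
So the grammar is NOT LR(0).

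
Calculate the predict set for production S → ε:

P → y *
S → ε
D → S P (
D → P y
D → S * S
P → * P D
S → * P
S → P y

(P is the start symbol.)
{ $, '(', '*', 'y' }

PREDICT(S → ε) = (FIRST(RHS) \ {ε}) ∪ (FOLLOW(S) if ε ∈ FIRST(RHS), i.e. RHS ⇒* ε)
The right-hand side is ε (FIRST(ε) = { ε }), so the predict set is FOLLOW(S) = { $, '(', '*', 'y' }
PREDICT(S → ε) = { $, '(', '*', 'y' }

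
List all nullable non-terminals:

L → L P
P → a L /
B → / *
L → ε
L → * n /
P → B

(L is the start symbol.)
A non-terminal is nullable if it can derive ε (the empty string): either it has an ε-production, or it has a production whose right-hand side consists entirely of nullable non-terminals.

ε-productions: L → ε
So L is immediately nullable.
No further non-terminal can be added: every production for the remaining non-terminals contains a terminal or a non-nullable non-terminal.
Nullable = { 'L' }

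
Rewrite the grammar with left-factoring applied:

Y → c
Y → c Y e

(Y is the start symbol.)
Y → c Y'
Y' → ε
Y' → Y e

Left-factoring transforms A → αβ₁ | αβ₂ into A → αA' and A' → β₁ | β₂
(α is the longest common prefix among the alternatives). Repeat until
no nonterminal has two alternatives with a common prefix.

Round 1: Y has alternatives sharing prefix 'c'. Introduce Y': Y → c Y'
  Add: Y' → ε
  Add: Y' → Y e

No remaining common prefixes — done.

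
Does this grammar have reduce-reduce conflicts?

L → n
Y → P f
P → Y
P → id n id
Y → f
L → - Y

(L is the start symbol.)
A reduce-reduce conflict occurs when an LR(0) state has two complete items [A → α .] and [B → β .] — both call for a reduction, and with no lookahead the parser cannot choose between them.

Augment with L' → L and build the canonical LR(0) collection (I0 = CLOSURE({[L' → . L]}), then GOTO on every symbol after a dot until no new states appear). It has 11 states:
  I0: { [L → . - Y], [L → . n], [L' → . L] }  — shift
  I1: { [L → - . Y], [P → . Y], [P → . id n id], [Y → . P f], [Y → . f] }  — shift
  I2: { [L' → L .] }  — accept
  I3: { [L → n .] }  — reduce
  I4: { [Y → P . f] }  — shift
  I5: { [L → - Y .], [P → Y .] }  — 2 reduces
  I6: { [Y → f .] }  — reduce
  I7: { [P → id . n id] }  — shift
  I8: { [P → id n . id] }  — shift
  I9: { [P → id n id .] }  — reduce
  I10: { [Y → P f .] }  — reduce

I5 contains complete items [L → - Y .], [P → Y .] — reduce-reduce conflict.

Answer: Yes — I5: [L → - Y .] vs [P → Y .]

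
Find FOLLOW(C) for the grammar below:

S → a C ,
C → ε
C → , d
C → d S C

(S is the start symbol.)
{ ',' }

To compute FOLLOW(C), find every occurrence of C on a right-hand side N → α C β: add FIRST(β) \ {ε}, and if β is empty or nullable also add FOLLOW(N). Iterate to a fixed point.

In S → a C ,: C is followed by ',', add FIRST(',') \ {ε} = { ',' }
In C → d S C: C is at the end; this adds FOLLOW(C) to itself — nothing new

Taking the union: FOLLOW(C) = { ',' }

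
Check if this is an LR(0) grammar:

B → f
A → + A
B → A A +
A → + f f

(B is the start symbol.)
Yes, the grammar is LR(0)

A grammar is LR(0) if no state in the canonical LR(0) collection has:
  - both a shift item (dot before a terminal) and a complete item (shift-reduce conflict), or
  - two or more complete items (reduce-reduce conflict; the accept item [B' → B .] counts as a complete item here).

Augment with B' → B and build the canonical LR(0) collection (I0 = CLOSURE({[B' → . B]}), then GOTO on every symbol after a dot until no new states appear). It has 10 states:
  I0: { [A → . + A], [A → . + f f], [B → . A A +], [B → . f], [B' → . B] }  — shift
  I1: { [A → + . A], [A → + . f f], [A → . + A], [A → . + f f] }  — shift
  I2: { [A → . + A], [A → . + f f], [B → A . A +] }  — shift
  I3: { [B' → B .] }  — accept
  I4: { [B → f .] }  — reduce
  I5: { [B → A A . +] }  — shift
  I6: { [B → A A + .] }  — reduce
  I7: { [A → + A .] }  — reduce
  I8: { [A → + f . f] }  — shift
  I9: { [A → + f f .] }  — reduce

Every state is either a pure shift/goto state or contains exactly one complete item and nothing to shift — no conflicts. The grammar is LR(0).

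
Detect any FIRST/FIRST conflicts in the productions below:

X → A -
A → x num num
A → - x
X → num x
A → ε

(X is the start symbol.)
No FIRST/FIRST conflicts.

FIRST sets of the non-terminals at (or reachable through a nullable prefix from) the front of some alternative:
  FIRST(A) = { '-', 'x', ε }

Productions for X:
  X → A -: FIRST = { '-', 'x' }
  X → num x: FIRST = { 'num' }
Productions for A:
  A → x num num: FIRST = { 'x' }
  A → - x: FIRST = { '-' }
  A → ε: FIRST = { ε }

All alternatives of each non-terminal have pairwise disjoint FIRST sets.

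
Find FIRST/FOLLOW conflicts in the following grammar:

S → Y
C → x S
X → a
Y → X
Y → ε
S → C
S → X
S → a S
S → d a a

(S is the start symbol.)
No FIRST/FOLLOW conflicts.

Nullable non-terminals: S, Y.
FIRST sets used below: FIRST(Y) = { 'a', ε }, FIRST(C) = { 'x' }, FIRST(X) = { 'a' }

S: nullable alternative(s) S → Y; FOLLOW(S) = { $ }
  S → Y: FIRST \ {ε} = { 'a' } — this is the only nullable alternative, skip
  S → C: FIRST \ {ε} = { 'x' } — disjoint from FOLLOW(S)
  S → X: FIRST \ {ε} = { 'a' } — disjoint from FOLLOW(S)
  S → a S: FIRST \ {ε} = { 'a' } — disjoint from FOLLOW(S)
  S → d a a: FIRST \ {ε} = { 'd' } — disjoint from FOLLOW(S)

Y: nullable alternative(s) Y → ε; FOLLOW(Y) = { $ }
  Y → X: FIRST \ {ε} = { 'a' } — disjoint from FOLLOW(Y)
  Y → ε: FIRST \ {ε} = { } — this is the only nullable alternative, skip

C, X have no nullable alternative, so no FIRST/FOLLOW check is needed there.

No FIRST/FOLLOW conflicts found.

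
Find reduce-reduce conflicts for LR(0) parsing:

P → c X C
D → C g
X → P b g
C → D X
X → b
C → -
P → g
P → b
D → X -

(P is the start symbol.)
Yes — I7: [P → b .] vs [X → b .]

Augment with P' → P and build the canonical LR(0) collection (I0 = CLOSURE({[P' → . P]}), then GOTO on every symbol after a dot until no new states appear). It has 17 states:
  I0: { [P → . b], [P → . c X C], [P → . g], [P' → . P] }  — shift
  I1: { [P' → P .] }  — accept
  I2: { [P → b .] }  — reduce
  I3: { [P → . b], [P → . c X C], [P → . g], [P → c . X C], [X → . P b g], [X → . b] }  — shift
  I4: { [P → g .] }  — reduce
  I5: { [X → P . b g] }  — shift
  I6: { [C → . -], [C → . D X], [D → . C g], [D → . X -], [P → . b], [P → . c X C], [P → . g], [P → c X . C], [X → . P b g], [X → . b] }  — shift
  I7: { [P → b .], [X → b .] }  — 2 reduces
  I8: { [C → - .] }  — reduce
  I9: { [D → C . g], [P → c X C .] }  — shift, reduce
  I10: { [C → D . X], [P → . b], [P → . c X C], [P → . g], [X → . P b g], [X → . b] }  — shift
  I11: { [D → X . -] }  — shift
  I12: { [D → X - .] }  — reduce
  I13: { [C → D X .] }  — reduce
  I14: { [D → C g .] }  — reduce
  I15: { [X → P b . g] }  — shift
  I16: { [X → P b g .] }  — reduce

I7 contains complete items [P → b .], [X → b .] — reduce-reduce conflict.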